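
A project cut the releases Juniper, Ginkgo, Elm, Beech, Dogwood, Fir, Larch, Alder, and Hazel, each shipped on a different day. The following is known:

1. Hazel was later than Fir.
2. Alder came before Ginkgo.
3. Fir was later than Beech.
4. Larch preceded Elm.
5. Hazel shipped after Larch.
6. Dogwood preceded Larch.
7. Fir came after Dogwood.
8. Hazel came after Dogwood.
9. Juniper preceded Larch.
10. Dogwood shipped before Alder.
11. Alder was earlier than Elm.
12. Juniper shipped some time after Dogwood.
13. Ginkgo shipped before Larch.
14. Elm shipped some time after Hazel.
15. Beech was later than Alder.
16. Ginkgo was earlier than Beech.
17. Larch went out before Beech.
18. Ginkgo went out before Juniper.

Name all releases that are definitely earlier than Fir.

Directly stated before Fir: Beech and Dogwood.
Alder reaches Fir via Alder → Beech → Fir.
Ginkgo reaches Fir via Ginkgo → Beech → Fir.
Juniper reaches Fir via Juniper → Larch → Beech → Fir.
Likewise Larch reaches Fir by chaining the stated constraints.

Alder, Beech, Dogwood, Ginkgo, Juniper, Larch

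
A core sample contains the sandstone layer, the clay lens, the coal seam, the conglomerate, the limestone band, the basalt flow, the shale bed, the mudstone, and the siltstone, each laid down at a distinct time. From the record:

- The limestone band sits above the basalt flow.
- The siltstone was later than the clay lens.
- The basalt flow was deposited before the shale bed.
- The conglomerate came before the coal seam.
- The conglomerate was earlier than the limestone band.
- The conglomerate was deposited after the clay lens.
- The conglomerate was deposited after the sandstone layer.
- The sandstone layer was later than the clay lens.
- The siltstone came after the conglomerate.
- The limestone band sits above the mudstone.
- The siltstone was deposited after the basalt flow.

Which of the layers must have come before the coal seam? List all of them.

the clay lens, the conglomerate, the sandstone layer

Directly stated before the coal seam: the conglomerate.
The clay lens reaches the coal seam via the clay lens → the conglomerate → the coal seam.
The sandstone layer reaches the coal seam via the sandstone layer → the conglomerate → the coal seam.
No chain forces the shale bed (or any of the others) ahead of the coal seam.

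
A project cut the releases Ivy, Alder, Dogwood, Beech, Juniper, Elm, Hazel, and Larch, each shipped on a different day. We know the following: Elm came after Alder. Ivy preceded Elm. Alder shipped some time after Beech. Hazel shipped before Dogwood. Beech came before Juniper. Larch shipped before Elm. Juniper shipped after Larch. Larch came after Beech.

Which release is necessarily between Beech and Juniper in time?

Larch

Tracing the constraints gives Beech → Larch → Juniper, so Larch sits after Beech and before Juniper.
No other release is forced both after Beech and before Juniper.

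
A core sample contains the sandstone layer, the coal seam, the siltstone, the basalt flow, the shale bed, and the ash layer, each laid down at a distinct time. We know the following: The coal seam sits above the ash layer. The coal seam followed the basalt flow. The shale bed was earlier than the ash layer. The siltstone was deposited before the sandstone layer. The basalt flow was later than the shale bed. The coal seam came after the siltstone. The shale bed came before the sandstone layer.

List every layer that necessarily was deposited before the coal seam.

the ash layer, the basalt flow, the shale bed, the siltstone

Directly stated before the coal seam: the ash layer, the basalt flow, and the siltstone.
The shale bed reaches the coal seam via the shale bed → the basalt flow → the coal seam.
No chain forces the sandstone layer ahead of the coal seam.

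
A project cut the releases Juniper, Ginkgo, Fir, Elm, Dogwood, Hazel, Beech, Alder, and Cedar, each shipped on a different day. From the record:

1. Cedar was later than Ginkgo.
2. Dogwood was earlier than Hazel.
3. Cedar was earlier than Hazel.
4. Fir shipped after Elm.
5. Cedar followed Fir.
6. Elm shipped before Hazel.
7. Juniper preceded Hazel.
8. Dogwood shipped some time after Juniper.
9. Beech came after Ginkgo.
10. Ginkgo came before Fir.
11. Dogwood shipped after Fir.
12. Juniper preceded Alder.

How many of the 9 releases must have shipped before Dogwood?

4

Directly stated before Dogwood: Fir and Juniper.
Elm reaches Dogwood via Elm → Fir → Dogwood.
Ginkgo reaches Dogwood via Ginkgo → Fir → Dogwood.
No chain forces Cedar (or any of the others) ahead of Dogwood.
That's Elm, Fir, Ginkgo, and Juniper — 4 in all.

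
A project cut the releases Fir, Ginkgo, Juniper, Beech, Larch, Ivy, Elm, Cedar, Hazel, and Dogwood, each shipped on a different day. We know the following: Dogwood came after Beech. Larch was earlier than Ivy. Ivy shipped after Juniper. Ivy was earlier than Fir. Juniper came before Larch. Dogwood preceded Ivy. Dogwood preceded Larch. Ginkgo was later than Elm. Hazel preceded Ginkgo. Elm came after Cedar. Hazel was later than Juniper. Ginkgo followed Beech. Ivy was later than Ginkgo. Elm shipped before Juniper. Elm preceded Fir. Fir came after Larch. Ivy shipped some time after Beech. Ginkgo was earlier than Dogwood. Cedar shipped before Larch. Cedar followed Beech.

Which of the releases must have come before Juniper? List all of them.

Beech, Cedar, Elm

Directly stated before Juniper: Elm.
Beech reaches Juniper via Beech → Cedar → Elm → Juniper.
Cedar reaches Juniper via Cedar → Elm → Juniper.
No chain forces Ivy (or any of the others) ahead of Juniper.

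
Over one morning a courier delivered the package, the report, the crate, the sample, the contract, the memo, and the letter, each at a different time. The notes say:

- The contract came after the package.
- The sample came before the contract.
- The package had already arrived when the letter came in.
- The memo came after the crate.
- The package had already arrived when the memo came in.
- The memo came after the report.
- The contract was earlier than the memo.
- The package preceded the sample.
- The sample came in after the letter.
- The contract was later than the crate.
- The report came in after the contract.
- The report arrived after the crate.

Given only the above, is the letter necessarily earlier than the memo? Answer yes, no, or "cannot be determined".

Chain the constraints: the letter → the sample → the contract → the memo. Each link is directly stated, so the letter comes before the memo.

yes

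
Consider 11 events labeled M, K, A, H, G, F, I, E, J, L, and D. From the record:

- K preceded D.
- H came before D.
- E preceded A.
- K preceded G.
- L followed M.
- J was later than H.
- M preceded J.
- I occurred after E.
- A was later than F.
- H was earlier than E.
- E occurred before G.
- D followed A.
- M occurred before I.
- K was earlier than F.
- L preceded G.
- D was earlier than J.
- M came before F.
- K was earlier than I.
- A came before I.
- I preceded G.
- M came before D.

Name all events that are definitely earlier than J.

A, D, E, F, H, K, M

Directly stated before J: D, H, and M.
A reaches J via A → D → J.
E reaches J via E → A → D → J.
F reaches J via F → A → D → J.
Likewise K reaches J by chaining the stated constraints.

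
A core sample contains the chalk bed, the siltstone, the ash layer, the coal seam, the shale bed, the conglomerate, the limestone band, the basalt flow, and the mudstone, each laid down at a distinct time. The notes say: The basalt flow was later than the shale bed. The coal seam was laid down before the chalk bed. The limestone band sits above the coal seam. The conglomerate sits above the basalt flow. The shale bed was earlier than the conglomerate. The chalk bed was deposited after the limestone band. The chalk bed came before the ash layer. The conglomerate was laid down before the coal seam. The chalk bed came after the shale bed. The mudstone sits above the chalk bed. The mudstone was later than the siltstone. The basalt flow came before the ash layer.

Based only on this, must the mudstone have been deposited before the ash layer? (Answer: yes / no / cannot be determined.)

cannot be determined

No chain of stated constraints runs from the mudstone to the ash layer, and none runs from the ash layer to the mudstone either.
So the relative order of the mudstone and the ash layer is not fixed by the given facts.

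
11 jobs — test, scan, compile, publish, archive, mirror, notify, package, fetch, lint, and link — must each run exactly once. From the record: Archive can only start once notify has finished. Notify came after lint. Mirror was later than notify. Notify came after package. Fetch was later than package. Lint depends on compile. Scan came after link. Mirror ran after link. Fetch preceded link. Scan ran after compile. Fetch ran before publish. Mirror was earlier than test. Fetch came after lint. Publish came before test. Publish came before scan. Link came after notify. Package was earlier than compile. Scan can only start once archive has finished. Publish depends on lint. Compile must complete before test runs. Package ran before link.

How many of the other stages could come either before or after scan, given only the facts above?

Forced before scan: archive, compile, fetch, link, lint, notify, package, and publish.
That leaves mirror and test with no forced order relative to scan — 2.

2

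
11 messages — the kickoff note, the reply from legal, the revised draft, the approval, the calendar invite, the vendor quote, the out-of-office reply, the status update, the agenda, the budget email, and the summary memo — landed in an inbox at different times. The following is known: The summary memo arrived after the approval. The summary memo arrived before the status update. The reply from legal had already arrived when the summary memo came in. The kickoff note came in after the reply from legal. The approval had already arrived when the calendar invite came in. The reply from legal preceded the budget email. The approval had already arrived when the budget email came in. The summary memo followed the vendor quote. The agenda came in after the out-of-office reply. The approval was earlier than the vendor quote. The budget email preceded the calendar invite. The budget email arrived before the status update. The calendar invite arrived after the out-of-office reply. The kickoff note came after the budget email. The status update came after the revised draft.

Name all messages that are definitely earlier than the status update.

Directly stated before the status update: the budget email, the revised draft, and the summary memo.
The approval reaches the status update via the approval → the summary memo → the status update.
The reply from legal reaches the status update via the reply from legal → the summary memo → the status update.
The vendor quote reaches the status update via the vendor quote → the summary memo → the status update.
No chain forces the agenda (or any of the others) ahead of the status update.

the approval, the budget email, the reply from legal, the revised draft, the summary memo, the vendor quote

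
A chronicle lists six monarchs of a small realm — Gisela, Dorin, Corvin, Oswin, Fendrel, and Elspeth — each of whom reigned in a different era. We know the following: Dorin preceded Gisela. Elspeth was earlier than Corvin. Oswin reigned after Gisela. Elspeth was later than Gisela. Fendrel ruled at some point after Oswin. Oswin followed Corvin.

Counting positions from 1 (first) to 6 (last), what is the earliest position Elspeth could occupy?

3

Dorin and Gisela must both come before Elspeth — 2 forced predecessors.
Nothing else is forced ahead of Elspeth, so their earliest slot is position 2 + 1 = 3.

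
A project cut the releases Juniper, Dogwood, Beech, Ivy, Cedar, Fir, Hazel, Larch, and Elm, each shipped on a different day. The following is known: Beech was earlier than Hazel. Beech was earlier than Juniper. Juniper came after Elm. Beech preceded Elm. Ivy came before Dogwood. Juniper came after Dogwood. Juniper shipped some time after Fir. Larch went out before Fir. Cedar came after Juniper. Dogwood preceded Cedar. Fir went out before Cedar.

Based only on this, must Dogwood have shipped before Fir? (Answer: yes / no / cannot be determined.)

cannot be determined

No chain of stated constraints runs from Dogwood to Fir, and none runs from Fir to Dogwood either.
So the relative order of Dogwood and Fir is not fixed by the given facts.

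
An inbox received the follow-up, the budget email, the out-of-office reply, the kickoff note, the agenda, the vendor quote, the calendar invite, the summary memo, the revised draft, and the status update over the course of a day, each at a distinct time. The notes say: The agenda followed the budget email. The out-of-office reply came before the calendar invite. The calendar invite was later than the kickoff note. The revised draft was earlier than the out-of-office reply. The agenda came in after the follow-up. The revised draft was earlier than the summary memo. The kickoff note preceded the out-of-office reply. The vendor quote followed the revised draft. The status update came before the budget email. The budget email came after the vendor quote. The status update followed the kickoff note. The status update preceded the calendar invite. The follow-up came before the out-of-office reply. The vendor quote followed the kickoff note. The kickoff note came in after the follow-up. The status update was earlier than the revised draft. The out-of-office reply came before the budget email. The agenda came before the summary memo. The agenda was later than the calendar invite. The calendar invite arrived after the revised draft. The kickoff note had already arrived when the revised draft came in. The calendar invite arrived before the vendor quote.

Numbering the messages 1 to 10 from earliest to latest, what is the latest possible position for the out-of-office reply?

The out-of-office reply must come before the agenda, the budget email, the calendar invite, the summary memo, and the vendor quote — 5 messages forced after it.
Everything else can be placed before the out-of-office reply in some valid order, so the out-of-office reply can sit as late as position 10 − 5 = 5.

5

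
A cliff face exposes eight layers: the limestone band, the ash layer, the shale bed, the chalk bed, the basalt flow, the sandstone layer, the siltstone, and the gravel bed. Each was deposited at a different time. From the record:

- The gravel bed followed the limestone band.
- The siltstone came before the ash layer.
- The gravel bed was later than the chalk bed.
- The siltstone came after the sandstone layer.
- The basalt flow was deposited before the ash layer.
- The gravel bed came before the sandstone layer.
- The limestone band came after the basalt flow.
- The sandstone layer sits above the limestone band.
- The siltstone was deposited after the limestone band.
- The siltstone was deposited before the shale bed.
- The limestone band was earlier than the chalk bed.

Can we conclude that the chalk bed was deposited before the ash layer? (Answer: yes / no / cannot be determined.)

Chain the constraints: the chalk bed → the gravel bed → the sandstone layer → the siltstone → the ash layer. Each link is directly stated, so the chalk bed comes before the ash layer.

yes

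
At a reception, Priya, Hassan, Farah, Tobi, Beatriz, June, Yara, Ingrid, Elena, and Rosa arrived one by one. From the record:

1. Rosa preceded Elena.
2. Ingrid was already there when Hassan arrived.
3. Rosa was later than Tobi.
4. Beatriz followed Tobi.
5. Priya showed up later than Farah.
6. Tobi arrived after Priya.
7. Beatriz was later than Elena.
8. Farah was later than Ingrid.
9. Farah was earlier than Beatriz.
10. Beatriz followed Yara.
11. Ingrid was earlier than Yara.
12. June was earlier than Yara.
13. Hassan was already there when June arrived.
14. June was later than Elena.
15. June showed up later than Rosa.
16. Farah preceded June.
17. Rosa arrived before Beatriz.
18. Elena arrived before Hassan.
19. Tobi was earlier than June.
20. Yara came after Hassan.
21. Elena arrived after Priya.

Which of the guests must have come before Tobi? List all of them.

Farah, Ingrid, Priya

Directly stated before Tobi: Priya.
Farah reaches Tobi via Farah → Priya → Tobi.
Ingrid reaches Tobi via Ingrid → Farah → Priya → Tobi.
No chain forces Yara (or any of the others) ahead of Tobi.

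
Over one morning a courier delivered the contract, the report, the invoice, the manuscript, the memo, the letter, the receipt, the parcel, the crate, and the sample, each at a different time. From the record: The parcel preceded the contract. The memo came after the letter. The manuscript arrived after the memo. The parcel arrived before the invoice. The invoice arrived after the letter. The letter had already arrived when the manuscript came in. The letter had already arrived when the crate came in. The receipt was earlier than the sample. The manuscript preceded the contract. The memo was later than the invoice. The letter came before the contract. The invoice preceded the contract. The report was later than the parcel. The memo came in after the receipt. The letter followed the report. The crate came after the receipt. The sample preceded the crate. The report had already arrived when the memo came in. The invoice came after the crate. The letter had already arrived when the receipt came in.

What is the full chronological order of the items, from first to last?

The constraints fix every adjacent pair, so only one ordering works:
the parcel → the report → the letter → the receipt → the sample → the crate → the invoice → the memo → the manuscript → the contract.

the parcel, the report, the letter, the receipt, the sample, the crate, the invoice, the memo, the manuscript, the contract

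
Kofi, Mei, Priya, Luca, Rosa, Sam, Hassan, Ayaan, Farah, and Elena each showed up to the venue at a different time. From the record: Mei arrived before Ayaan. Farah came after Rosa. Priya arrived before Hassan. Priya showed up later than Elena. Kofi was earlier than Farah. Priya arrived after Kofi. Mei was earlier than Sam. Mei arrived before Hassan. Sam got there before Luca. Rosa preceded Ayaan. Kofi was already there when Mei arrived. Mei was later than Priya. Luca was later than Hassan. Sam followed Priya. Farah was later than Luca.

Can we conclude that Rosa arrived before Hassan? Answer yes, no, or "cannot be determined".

No chain of stated constraints runs from Rosa to Hassan, and none runs from Hassan to Rosa either.
So the relative order of Rosa and Hassan is not fixed by the given facts.

cannot be determined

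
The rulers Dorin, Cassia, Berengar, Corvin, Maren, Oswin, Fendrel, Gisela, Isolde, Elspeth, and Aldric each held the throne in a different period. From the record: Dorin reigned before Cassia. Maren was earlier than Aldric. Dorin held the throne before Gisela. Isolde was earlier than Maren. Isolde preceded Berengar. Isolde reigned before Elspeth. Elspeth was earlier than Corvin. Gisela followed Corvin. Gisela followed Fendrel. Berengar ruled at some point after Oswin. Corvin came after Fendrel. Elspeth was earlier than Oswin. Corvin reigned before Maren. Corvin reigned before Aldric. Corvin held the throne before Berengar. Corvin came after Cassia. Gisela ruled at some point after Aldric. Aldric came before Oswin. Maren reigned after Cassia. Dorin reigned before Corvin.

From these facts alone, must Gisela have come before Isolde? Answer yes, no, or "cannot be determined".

no

Tracing the constraints gives Isolde → Elspeth → Corvin → Gisela, so Isolde must come before Gisela.
That means Gisela cannot be before Isolde.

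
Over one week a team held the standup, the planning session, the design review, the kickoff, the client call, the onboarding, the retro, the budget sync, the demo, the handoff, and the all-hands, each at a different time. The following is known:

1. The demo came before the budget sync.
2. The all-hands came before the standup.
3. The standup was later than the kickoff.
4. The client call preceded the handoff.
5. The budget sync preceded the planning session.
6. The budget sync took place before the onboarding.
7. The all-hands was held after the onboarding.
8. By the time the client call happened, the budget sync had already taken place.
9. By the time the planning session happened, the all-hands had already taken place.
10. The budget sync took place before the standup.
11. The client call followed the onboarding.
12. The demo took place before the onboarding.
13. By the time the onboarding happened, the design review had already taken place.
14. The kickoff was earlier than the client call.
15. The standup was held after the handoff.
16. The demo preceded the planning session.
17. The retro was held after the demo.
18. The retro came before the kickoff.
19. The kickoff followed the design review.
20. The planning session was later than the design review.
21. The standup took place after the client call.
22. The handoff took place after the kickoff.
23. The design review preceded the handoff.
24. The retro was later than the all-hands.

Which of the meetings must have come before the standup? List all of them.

the all-hands, the budget sync, the client call, the demo, the design review, the handoff, the kickoff, the onboarding, the retro

Directly stated before the standup: the all-hands, the budget sync, the client call, the handoff, and the kickoff.
The demo reaches the standup via the demo → the budget sync → the standup.
The design review reaches the standup via the design review → the kickoff → the standup.
The onboarding reaches the standup via the onboarding → the client call → the standup.
Likewise the retro reaches the standup by chaining the stated constraints.
No chain forces the planning session ahead of the standup.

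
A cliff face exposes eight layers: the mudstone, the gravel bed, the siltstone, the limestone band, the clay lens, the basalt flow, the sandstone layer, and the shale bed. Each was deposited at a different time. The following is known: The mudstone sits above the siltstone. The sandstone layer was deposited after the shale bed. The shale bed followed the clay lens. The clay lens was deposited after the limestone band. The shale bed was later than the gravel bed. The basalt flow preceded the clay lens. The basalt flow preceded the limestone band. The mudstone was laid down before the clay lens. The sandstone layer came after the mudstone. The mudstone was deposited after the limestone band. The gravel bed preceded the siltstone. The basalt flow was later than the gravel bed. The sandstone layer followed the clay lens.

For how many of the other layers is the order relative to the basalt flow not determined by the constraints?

Forced before the basalt flow: the gravel bed; forced after the basalt flow: the clay lens, the limestone band, the mudstone, the sandstone layer, and the shale bed.
That leaves the siltstone with no forced order relative to the basalt flow — 1.

1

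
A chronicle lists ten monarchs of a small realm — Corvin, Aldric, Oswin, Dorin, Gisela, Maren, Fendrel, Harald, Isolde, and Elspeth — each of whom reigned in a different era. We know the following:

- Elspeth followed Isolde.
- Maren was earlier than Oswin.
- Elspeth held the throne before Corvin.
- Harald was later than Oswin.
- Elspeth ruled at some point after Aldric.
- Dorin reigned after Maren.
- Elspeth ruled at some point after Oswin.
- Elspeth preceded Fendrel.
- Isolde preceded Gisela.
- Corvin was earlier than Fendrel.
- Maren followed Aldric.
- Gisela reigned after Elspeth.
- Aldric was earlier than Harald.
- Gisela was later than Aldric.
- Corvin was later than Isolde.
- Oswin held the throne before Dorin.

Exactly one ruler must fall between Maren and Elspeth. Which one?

Oswin

Tracing the constraints gives Maren → Oswin → Elspeth, so Oswin sits after Maren and before Elspeth.
No other ruler is forced both after Maren and before Elspeth.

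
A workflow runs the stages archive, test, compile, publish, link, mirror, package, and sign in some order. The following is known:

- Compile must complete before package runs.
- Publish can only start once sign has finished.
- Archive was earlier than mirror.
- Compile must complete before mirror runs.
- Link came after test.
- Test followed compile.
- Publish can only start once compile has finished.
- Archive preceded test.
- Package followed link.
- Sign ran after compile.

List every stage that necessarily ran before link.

Directly stated before link: test.
Archive reaches link via archive → test → link.
Compile reaches link via compile → test → link.

archive, compile, test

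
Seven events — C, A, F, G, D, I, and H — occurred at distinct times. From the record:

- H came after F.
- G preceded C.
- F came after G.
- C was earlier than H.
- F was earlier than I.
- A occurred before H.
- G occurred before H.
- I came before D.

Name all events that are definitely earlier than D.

Directly stated before D: I.
F reaches D via F → I → D.
G reaches D via G → F → I → D.
No chain forces C (or any of the others) ahead of D.

F, G, I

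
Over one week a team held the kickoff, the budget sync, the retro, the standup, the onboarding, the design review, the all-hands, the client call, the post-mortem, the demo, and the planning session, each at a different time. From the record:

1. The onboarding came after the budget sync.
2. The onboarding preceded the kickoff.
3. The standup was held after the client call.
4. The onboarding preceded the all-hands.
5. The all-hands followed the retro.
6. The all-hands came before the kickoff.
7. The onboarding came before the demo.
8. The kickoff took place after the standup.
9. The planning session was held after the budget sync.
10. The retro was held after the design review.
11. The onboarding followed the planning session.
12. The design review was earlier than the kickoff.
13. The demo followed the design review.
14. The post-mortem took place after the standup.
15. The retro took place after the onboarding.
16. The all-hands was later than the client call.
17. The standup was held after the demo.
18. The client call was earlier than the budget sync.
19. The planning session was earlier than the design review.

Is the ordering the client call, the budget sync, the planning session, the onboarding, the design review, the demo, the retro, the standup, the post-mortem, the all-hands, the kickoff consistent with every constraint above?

yes

Check each stated constraint against the proposed order — e.g. the onboarding is ahead of the kickoff; the client call is ahead of the all-hands. Every pair is in the required order; nothing is violated.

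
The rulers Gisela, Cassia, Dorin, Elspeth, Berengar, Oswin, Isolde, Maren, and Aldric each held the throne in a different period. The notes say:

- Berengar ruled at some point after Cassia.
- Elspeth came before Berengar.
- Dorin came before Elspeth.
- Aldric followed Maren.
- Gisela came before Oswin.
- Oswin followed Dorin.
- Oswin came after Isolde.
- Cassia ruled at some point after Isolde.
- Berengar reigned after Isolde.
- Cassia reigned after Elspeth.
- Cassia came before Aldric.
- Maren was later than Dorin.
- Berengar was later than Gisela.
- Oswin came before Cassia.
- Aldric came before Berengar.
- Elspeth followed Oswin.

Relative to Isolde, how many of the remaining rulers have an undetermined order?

3

Forced after Isolde: Aldric, Berengar, Cassia, Elspeth, and Oswin.
That leaves Dorin, Gisela, and Maren with no forced order relative to Isolde — 3.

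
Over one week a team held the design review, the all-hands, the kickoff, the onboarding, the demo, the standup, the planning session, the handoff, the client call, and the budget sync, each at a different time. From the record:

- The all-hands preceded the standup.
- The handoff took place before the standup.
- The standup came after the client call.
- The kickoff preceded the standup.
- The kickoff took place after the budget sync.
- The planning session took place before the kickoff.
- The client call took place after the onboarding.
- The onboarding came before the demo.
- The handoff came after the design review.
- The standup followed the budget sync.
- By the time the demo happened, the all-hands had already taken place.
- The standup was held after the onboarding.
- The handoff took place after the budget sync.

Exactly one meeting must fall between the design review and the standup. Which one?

the handoff

Tracing the constraints gives the design review → the handoff → the standup, so the handoff sits after the design review and before the standup.
No other meeting is forced both after the design review and before the standup.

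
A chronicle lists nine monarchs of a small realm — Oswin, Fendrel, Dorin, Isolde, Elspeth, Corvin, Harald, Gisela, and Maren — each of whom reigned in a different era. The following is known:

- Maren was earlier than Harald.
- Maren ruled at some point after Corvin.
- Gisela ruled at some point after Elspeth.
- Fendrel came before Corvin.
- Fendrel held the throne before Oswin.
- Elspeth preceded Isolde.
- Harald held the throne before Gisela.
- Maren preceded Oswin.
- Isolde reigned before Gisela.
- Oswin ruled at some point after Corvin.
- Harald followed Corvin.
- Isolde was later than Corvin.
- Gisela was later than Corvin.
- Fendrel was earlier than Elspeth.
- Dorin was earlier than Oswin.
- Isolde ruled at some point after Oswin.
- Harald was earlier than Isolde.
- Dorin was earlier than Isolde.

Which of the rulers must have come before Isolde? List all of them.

Directly stated before Isolde: Corvin, Dorin, Elspeth, Harald, and Oswin.
Fendrel reaches Isolde via Fendrel → Elspeth → Isolde.
Maren reaches Isolde via Maren → Harald → Isolde.

Corvin, Dorin, Elspeth, Fendrel, Harald, Maren, Oswin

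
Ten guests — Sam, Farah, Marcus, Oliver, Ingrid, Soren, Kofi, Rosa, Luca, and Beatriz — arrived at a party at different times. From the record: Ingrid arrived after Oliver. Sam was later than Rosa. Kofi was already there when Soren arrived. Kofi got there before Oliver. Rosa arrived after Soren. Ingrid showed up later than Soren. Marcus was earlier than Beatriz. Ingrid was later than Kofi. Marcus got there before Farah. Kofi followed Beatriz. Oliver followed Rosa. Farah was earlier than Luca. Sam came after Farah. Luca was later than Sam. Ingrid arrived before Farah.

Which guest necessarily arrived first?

Marcus

Marcus has a chain of constraints placing them before every other guest, so Marcus must be first.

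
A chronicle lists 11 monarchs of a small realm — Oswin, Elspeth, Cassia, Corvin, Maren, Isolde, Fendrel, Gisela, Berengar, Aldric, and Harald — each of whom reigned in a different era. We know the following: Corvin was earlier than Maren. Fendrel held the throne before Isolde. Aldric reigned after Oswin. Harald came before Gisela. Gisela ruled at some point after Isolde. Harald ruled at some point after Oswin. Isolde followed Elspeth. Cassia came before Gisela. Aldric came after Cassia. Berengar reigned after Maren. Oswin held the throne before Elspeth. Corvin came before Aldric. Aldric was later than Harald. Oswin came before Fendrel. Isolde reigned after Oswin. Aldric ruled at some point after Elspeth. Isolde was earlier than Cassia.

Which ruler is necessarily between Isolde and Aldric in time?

Tracing the constraints gives Isolde → Cassia → Aldric, so Cassia sits after Isolde and before Aldric.
No other ruler is forced both after Isolde and before Aldric.

Cassia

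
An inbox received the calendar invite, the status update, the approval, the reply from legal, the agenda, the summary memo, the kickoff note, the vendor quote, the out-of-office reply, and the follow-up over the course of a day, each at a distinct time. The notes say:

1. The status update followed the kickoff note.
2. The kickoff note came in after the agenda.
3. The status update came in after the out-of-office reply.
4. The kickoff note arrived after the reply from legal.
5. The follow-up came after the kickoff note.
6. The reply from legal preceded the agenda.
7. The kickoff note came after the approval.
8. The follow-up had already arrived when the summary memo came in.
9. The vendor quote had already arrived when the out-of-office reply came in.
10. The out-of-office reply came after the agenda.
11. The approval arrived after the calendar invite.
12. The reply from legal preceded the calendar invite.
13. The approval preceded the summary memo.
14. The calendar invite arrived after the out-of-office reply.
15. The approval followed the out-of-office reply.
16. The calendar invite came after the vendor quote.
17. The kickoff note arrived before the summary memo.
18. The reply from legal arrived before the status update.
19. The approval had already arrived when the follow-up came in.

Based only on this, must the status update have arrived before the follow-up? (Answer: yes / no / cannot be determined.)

cannot be determined

No chain of stated constraints runs from the status update to the follow-up, and none runs from the follow-up to the status update either.
So the relative order of the status update and the follow-up is not fixed by the given facts.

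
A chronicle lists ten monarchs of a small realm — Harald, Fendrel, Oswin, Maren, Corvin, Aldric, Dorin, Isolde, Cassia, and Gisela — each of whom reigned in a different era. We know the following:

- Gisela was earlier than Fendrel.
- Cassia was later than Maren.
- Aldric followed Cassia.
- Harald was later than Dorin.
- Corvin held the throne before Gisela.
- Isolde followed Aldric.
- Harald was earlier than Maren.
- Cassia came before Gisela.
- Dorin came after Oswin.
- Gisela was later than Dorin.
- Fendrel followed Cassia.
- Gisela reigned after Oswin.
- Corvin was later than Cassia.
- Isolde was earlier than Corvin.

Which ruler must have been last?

Fendrel

Every other ruler has a chain of constraints placing them before Fendrel, so Fendrel is last.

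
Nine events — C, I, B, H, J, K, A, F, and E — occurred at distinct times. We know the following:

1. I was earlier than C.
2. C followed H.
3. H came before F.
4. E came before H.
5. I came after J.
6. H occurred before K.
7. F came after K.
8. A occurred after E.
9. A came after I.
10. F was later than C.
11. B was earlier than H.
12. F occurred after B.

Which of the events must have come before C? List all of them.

B, E, H, I, J

Directly stated before C: H and I.
B reaches C via B → H → C.
E reaches C via E → H → C.
J reaches C via J → I → C.
No chain forces K (or any of the others) ahead of C.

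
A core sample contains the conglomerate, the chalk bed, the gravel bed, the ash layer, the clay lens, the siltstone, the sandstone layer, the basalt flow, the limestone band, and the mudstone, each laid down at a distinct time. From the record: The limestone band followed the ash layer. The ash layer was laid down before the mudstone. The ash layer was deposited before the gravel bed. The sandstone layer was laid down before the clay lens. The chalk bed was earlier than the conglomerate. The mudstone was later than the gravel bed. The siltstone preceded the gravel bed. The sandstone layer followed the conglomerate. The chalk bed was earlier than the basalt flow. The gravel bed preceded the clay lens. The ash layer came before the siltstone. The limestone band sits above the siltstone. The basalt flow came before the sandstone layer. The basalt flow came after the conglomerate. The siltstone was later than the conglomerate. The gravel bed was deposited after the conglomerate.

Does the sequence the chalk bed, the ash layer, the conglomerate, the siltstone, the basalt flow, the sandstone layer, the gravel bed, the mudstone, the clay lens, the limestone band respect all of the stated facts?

Check each stated constraint against the proposed order — e.g. the siltstone is ahead of the limestone band; the ash layer is ahead of the limestone band. Every pair is in the required order; nothing is violated.

yes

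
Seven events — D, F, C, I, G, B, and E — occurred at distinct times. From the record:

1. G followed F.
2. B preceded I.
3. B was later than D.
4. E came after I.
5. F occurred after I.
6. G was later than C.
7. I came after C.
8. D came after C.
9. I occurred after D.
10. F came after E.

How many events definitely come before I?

3

Directly stated before I: B, C, and D.
No chain forces E (or any of the others) ahead of I.
That's B, C, and D — 3 in all.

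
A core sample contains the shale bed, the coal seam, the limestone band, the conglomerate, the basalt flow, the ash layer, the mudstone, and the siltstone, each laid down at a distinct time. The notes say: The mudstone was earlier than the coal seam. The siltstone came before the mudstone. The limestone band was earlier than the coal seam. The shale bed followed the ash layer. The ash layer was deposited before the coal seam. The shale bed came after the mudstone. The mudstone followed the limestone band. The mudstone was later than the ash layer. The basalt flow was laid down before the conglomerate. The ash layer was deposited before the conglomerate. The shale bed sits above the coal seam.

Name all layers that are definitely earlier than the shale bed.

Directly stated before the shale bed: the ash layer, the coal seam, and the mudstone.
The limestone band reaches the shale bed via the limestone band → the mudstone → the shale bed.
The siltstone reaches the shale bed via the siltstone → the mudstone → the shale bed.

the ash layer, the coal seam, the limestone band, the mudstone, the siltstone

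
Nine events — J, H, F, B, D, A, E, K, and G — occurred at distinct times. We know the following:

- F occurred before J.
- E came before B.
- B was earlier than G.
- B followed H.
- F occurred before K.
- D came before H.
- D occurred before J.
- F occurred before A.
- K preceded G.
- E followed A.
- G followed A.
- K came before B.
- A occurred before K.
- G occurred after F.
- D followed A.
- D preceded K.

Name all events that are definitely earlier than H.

A, D, F

Directly stated before H: D.
A reaches H via A → D → H.
F reaches H via F → A → D → H.
No chain forces K (or any of the others) ahead of H.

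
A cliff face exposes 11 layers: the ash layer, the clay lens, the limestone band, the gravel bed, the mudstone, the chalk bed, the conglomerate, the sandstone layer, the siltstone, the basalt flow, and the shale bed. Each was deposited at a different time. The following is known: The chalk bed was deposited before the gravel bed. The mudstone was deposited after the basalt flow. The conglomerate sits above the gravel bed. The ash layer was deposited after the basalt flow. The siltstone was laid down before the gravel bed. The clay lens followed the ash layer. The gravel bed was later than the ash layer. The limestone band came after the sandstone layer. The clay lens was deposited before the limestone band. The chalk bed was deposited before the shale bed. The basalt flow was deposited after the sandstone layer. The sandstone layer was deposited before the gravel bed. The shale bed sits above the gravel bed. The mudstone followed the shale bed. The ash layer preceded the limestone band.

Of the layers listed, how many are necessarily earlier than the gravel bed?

5

Directly stated before the gravel bed: the ash layer, the chalk bed, the sandstone layer, and the siltstone.
The basalt flow reaches the gravel bed via the basalt flow → the ash layer → the gravel bed.
That's the ash layer, the basalt flow, the chalk bed, the sandstone layer, and the siltstone — 5 in all.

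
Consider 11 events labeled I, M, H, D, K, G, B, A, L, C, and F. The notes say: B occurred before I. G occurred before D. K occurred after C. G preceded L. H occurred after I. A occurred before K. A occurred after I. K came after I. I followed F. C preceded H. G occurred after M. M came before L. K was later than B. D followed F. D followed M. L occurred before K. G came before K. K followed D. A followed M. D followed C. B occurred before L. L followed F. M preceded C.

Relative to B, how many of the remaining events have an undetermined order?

5

Forced after B: A, H, I, K, and L.
That leaves C, D, F, G, and M with no forced order relative to B — 5.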